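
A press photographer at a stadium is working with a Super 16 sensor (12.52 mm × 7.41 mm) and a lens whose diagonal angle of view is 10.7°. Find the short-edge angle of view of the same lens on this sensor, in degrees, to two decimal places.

Sensor diagonal = √(12.52² + 7.41²) = √211.6585 ≈ 14.5485 mm.
From the diagonal AOV: f = 14.5485 / (2·tan(5.35°)) = 14.5485 / 0.18729 ≈ 77.6769 mm.
Short-edge AOV = 2·arctan(7.41 / (2 × 77.6769)) = 2·arctan(0.04770) ≈ 5.4616°.

5.46°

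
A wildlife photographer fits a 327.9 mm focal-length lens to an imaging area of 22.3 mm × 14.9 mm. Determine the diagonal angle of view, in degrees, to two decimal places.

Sensor diagonal = √(22.3² + 14.9²) = √719.3000 ≈ 26.8198 mm.
Angle of view α = 2·arctan(d/2f) with d = 26.8198 mm and f = 327.9 mm.
d/2f = 0.04090; arctan(0.04090) ≈ 2.3419°, so α ≈ 4.6838°.

4.68°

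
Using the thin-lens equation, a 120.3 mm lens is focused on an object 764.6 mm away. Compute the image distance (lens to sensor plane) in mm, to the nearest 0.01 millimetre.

1/dᵢ = 1/f − 1/dₒ = 1/120.3 − 1/764.6 = 0.0070047 mm⁻¹.
dᵢ = 1/0.0070047 ≈ 142.7617 mm.

142.76 mm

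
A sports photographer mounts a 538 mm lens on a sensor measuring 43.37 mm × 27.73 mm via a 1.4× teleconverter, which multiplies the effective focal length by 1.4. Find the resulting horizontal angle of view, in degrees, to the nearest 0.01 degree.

Effective focal length f = 538 × 1.4 = 753.2 mm.
α = 2·arctan(43.37 / (2 × 753.2)) = 2·arctan(0.02879) ≈ 3.2982°.

3.30°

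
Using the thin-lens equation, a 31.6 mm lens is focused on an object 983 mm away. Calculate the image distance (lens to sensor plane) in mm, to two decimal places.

32.65 mm

1/dᵢ = 1/f − 1/dₒ = 1/31.6 − 1/983 = 0.0306283 mm⁻¹.
dᵢ = 1/0.0306283 ≈ 32.6496 mm.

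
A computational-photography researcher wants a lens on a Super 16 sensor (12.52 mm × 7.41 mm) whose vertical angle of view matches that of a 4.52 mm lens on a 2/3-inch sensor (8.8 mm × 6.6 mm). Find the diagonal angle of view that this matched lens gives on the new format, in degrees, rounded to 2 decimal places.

110.20°

Equal vertical AOV ⇒ f₂ = f₁ · 7.41/6.6 = 4.52 × 1.12273 ≈ 5.0747 mm.
Sensor diagonal = √(12.52² + 7.41²) = √211.6585 ≈ 14.5485 mm.
Diagonal AOV on the new format = 2·arctan(14.5485 / (2 × 5.0747)) = 2·arctan(1.43343) ≈ 110.1985°.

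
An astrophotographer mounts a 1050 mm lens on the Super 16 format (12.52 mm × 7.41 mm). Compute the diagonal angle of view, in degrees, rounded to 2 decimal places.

Sensor diagonal = √(12.52² + 7.41²) = √211.6585 ≈ 14.5485 mm.
Angle of view α = 2·arctan(d/2f) with d = 14.5485 mm and f = 1050 mm.
d/2f = 0.00693; arctan(0.00693) ≈ 0.3969°, so α ≈ 0.7939°.

0.79°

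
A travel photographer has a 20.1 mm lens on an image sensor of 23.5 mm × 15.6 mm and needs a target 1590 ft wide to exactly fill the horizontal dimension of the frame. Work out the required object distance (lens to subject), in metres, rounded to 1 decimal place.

W: 1590 ft × 304.8 mm/ft = 484631.98 mm.
Magnification m = w/W = dᵢ/dₒ; combined with 1/f = 1/dₒ + 1/dᵢ this gives dₒ = f·(1 + W/w).
dₒ = 20.1 mm × (1 + 484632/23.5) = 20.1 × 20623.6376 ≈ 414535.117 mm = 414.535 m.

414.5 m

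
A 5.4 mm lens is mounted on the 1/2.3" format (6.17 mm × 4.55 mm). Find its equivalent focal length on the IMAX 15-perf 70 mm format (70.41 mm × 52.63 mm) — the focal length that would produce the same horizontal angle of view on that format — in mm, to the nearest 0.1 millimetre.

61.6 mm

Equal angle of view means equal width/f ratio, so f₂ = f₁ · (width₂/width₁) = 5.4 × 70.41/6.17.
f₂ = 5.4 × 11.41167 ≈ 61.623 mm.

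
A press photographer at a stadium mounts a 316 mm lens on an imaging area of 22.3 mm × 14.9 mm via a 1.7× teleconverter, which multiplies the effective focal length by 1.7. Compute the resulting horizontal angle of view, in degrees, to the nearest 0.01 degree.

2.38°

Effective focal length f = 316 × 1.7 = 537.2 mm.
α = 2·arctan(22.3 / (2 × 537.2)) = 2·arctan(0.02076) ≈ 2.3781°.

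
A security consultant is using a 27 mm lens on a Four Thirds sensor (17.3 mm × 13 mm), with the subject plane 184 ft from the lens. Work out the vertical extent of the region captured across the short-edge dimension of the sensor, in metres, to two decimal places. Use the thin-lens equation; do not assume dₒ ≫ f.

26.99 m

dₒ: 184 ft × 304.8 mm/ft = 56083.20 mm.
Similar triangles through the lens centre give W/dₒ = h/dᵢ; with 1/f = 1/dₒ + 1/dᵢ this gives W = h·(dₒ − f)/f.
W = 13 mm × (56083.2 − 27) / 27 = 13 × 2076.1555 ≈ 26990.021 mm = 26.99 m.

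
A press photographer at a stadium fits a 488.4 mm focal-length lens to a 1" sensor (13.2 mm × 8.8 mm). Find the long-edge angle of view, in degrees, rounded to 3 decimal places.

1.548°

Angle of view α = 2·arctan(w/2f) with w = 13.2 mm and f = 488.4 mm.
w/2f = 0.01351; arctan(0.01351) ≈ 0.7742°, so α ≈ 1.5484°.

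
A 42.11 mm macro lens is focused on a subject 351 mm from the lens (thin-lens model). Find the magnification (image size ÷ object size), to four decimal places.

Thin lens: 1/f = 1/dₒ + 1/dᵢ → 1/dᵢ = 1/42.11 − 1/351 = 0.0208983 mm⁻¹, so dᵢ ≈ 47.8507 mm.
Magnification m = dᵢ/dₒ = 47.8507/351 ≈ 0.13633.

0.1363×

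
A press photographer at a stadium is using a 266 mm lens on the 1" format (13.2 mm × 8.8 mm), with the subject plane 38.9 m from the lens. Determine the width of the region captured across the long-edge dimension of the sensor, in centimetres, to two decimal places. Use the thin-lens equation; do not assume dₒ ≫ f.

dₒ: 38.9 m = 38900 mm.
Similar triangles through the lens centre give W/dₒ = w/dᵢ; with 1/f = 1/dₒ + 1/dᵢ this gives W = w·(dₒ − f)/f.
W = 13.2 mm × (38900 − 266) / 266 = 13.2 × 145.2406 ≈ 1917.176 mm = 191.718 cm.

191.72 cm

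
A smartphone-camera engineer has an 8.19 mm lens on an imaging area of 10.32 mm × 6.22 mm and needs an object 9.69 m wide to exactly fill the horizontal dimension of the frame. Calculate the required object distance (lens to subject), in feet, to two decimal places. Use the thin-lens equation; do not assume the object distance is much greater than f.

W: 9.69 m = 9690 mm.
Magnification m = w/W = dᵢ/dₒ; combined with 1/f = 1/dₒ + 1/dᵢ this gives dₒ = f·(1 + W/w).
dₒ = 8.19 mm × (1 + 9690/10.32) = 8.19 × 939.9535 ≈ 7698.219 mm = 7698.219/304.8 ft = 25.2566 ft.

25.26 ft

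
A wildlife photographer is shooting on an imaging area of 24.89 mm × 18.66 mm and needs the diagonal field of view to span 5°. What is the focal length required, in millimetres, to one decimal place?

Sensor diagonal = √(24.89² + 18.66²) = √967.7077 ≈ 31.1080 mm.
From α = 2·arctan(d/2f) we get f = d / (2·tan(α/2)).
With d = 31.1080 mm and α/2 = 2.5°, tan(α/2) ≈ 0.04366, so f ≈ 31.1080 / 0.08732 ≈ 356.2452 mm.

356.2 mm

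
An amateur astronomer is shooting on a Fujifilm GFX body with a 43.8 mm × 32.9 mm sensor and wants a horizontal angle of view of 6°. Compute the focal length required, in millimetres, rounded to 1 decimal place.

From α = 2·arctan(w/2f) we get f = w / (2·tan(α/2)).
With w = 43.8 mm and α/2 = 3°, tan(α/2) ≈ 0.05241, so f ≈ 43.8 / 0.10482 ≈ 417.8769 mm.

417.9 mm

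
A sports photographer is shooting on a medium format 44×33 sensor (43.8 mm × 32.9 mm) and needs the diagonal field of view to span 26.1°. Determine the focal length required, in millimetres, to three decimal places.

Sensor diagonal = √(43.8² + 32.9²) = √3000.8500 ≈ 54.7800 mm.
From α = 2·arctan(d/2f) we get f = d / (2·tan(α/2)).
With d = 54.7800 mm and α/2 = 13.05°, tan(α/2) ≈ 0.23179, so f ≈ 54.7800 / 0.46358 ≈ 118.1686 mm.

118.169 mm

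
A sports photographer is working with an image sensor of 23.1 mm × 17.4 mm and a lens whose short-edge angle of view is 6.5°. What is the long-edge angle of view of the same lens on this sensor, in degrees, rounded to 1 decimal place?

From the short-edge AOV: f = 17.4 / (2·tan(3.25°)) = 17.4 / 0.11357 ≈ 153.2119 mm.
Long-edge AOV = 2·arctan(23.1 / (2 × 153.2119)) = 2·arctan(0.07539) ≈ 8.6223°.

8.6°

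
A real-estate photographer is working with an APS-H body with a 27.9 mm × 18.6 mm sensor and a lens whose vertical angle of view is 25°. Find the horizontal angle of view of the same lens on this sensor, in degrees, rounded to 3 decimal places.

36.788°

From the vertical AOV: f = 18.6 / (2·tan(12.5°)) = 18.6 / 0.44339 ≈ 41.9496 mm.
Horizontal AOV = 2·arctan(27.9 / (2 × 41.9496)) = 2·arctan(0.33254) ≈ 36.7883°.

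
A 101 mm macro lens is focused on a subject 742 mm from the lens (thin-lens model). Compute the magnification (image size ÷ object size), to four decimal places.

Thin lens: 1/f = 1/dₒ + 1/dᵢ → 1/dᵢ = 1/101 − 1/742 = 0.0085533 mm⁻¹, so dᵢ ≈ 116.9142 mm.
Magnification m = dᵢ/dₒ = 116.9142/742 ≈ 0.15757.

0.1576×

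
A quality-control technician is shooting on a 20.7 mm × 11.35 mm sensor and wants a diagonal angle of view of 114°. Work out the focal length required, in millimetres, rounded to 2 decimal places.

7.67 mm

Sensor diagonal = √(20.7² + 11.35²) = √557.3125 ≈ 23.6075 mm.
From α = 2·arctan(d/2f) we get f = d / (2·tan(α/2)).
With d = 23.6075 mm and α/2 = 57°, tan(α/2) ≈ 1.53986, so f ≈ 23.6075 / 3.07973 ≈ 7.6654 mm.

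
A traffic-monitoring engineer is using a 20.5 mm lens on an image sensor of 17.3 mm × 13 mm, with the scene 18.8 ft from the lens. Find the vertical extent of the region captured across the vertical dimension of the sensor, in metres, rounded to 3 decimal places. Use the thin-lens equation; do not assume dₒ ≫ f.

dₒ: 18.8 ft × 304.8 mm/ft = 5730.24 mm.
Similar triangles through the lens centre give W/dₒ = h/dᵢ; with 1/f = 1/dₒ + 1/dᵢ this gives W = h·(dₒ − f)/f.
W = 13 mm × (5730.24 − 20.5) / 20.5 = 13 × 278.5239 ≈ 3620.811 mm = 3.62081 m.

3.621 m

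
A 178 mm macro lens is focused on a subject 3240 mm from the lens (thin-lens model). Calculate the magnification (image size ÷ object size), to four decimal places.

Thin lens: 1/f = 1/dₒ + 1/dᵢ → 1/dᵢ = 1/178 − 1/3240 = 0.0053093 mm⁻¹, so dᵢ ≈ 188.3475 mm.
Magnification m = dᵢ/dₒ = 188.3475/3240 ≈ 0.05813.

0.0581×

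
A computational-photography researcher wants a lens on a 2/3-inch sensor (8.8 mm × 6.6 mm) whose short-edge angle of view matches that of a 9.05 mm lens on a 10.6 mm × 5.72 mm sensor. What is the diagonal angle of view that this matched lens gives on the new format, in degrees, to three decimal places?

Equal short-edge AOV ⇒ f₂ = f₁ · 6.6/5.72 = 9.05 × 1.15385 ≈ 10.4423 mm.
Sensor diagonal = √(8.8² + 6.6²) = √121.0000 ≈ 11.0000 mm.
Diagonal AOV on the new format = 2·arctan(11.0000 / (2 × 10.4423)) = 2·arctan(0.52670) ≈ 55.5519°.

55.552°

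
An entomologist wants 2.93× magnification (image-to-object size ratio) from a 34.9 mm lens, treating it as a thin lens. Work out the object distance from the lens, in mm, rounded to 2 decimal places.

46.81 mm

With m = dᵢ/dₒ and 1/f = 1/dₒ + 1/dᵢ, substituting dᵢ = m·dₒ gives 1/f = (1 + 1/m)/dₒ, hence dₒ = f·(1 + 1/m).
dₒ = 34.9 × (1 + 1/2.93) = 34.9 × 1.34130 ≈ 46.811 mm.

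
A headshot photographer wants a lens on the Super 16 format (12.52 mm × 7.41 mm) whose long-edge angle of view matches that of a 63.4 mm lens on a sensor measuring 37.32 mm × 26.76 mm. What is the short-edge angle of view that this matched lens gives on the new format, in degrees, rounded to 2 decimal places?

Equal long-edge AOV ⇒ f₂ = f₁ · 12.52/37.32 = 63.4 × 0.33548 ≈ 21.2692 mm.
Short-edge AOV on the new format = 2·arctan(7.41 / (2 × 21.2692)) = 2·arctan(0.17420) ≈ 19.7630°.

19.76°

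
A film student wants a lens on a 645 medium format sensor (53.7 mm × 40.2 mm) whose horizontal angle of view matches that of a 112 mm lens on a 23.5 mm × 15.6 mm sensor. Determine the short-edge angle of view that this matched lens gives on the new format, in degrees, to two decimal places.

Equal horizontal AOV ⇒ f₂ = f₁ · 53.7/23.5 = 112 × 2.28511 ≈ 255.9319 mm.
Short-edge AOV on the new format = 2·arctan(40.2 / (2 × 255.9319)) = 2·arctan(0.07854) ≈ 8.9812°.

8.98°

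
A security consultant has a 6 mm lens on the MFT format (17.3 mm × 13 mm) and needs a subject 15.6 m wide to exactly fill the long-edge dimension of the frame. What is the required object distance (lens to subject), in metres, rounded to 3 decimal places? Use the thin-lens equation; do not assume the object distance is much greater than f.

W: 15.6 m = 15600 mm.
Magnification m = w/W = dᵢ/dₒ; combined with 1/f = 1/dₒ + 1/dᵢ this gives dₒ = f·(1 + W/w).
dₒ = 6 mm × (1 + 15600/17.3) = 6 × 902.7341 ≈ 5416.405 mm = 5.4164 m.

5.416 m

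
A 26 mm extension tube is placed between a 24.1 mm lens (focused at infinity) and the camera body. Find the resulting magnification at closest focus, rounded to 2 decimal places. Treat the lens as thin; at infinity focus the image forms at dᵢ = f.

1.08×

The tube moves the image plane from f to f + e, so dᵢ = 24.1 + 26 = 50.1 mm. Focus is achieved when 1/f = 1/dₒ + 1/dᵢ, giving dₒ = 1/(1/f − 1/(f+e)).
Magnification m = dᵢ/dₒ = (f+e)·(1/f − 1/(f+e)) = e/f = 26/24.1 ≈ 1.0788.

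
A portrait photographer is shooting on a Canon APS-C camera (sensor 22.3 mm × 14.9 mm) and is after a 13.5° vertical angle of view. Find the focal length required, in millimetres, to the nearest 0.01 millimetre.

62.94 mm

From α = 2·arctan(h/2f) we get f = h / (2·tan(α/2)).
With h = 14.9 mm and α/2 = 6.75°, tan(α/2) ≈ 0.11836, so f ≈ 14.9 / 0.23672 ≈ 62.9447 mm.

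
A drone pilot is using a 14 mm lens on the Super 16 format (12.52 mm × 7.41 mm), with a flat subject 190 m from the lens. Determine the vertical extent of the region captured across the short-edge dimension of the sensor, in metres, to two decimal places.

100.56 m

dₒ: 190 m = 190000 mm.
Similar triangles through the lens centre give W/dₒ = h/dᵢ; with 1/f = 1/dₒ + 1/dᵢ this gives W = h·(dₒ − f)/f.
W = 7.41 mm × (190000 − 14) / 14 = 7.41 × 13570.4286 ≈ 100556.876 mm = 100.557 m.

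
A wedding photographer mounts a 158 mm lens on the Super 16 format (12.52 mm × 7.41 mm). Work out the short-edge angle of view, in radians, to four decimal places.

0.0469 rad

Angle of view α = 2·arctan(h/2f) with h = 7.41 mm and f = 158 mm.
h/2f = 0.02345; arctan(0.02345) ≈ 0.0234 rad, so α ≈ 0.0469 rad.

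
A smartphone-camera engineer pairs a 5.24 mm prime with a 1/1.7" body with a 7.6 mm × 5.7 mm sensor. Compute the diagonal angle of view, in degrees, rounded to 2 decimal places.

Sensor diagonal = √(7.6² + 5.7²) = √90.2500 ≈ 9.5000 mm.
Angle of view α = 2·arctan(d/2f) with d = 9.5000 mm and f = 5.24 mm.
d/2f = 0.90649; arctan(0.90649) ≈ 42.1919°, so α ≈ 84.3839°.

84.38°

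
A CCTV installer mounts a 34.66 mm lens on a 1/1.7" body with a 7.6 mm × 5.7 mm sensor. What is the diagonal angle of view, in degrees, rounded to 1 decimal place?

15.6°

Sensor diagonal = √(7.6² + 5.7²) = √90.2500 ≈ 9.5000 mm.
Angle of view α = 2·arctan(d/2f) with d = 9.5000 mm and f = 34.66 mm.
d/2f = 0.13705; arctan(0.13705) ≈ 7.8035°, so α ≈ 15.6070°.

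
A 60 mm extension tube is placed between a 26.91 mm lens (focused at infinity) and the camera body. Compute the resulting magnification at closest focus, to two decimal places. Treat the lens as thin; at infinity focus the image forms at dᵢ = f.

The tube moves the image plane from f to f + e, so dᵢ = 26.91 + 60 = 86.91 mm. Focus is achieved when 1/f = 1/dₒ + 1/dᵢ, giving dₒ = 1/(1/f − 1/(f+e)).
Magnification m = dᵢ/dₒ = (f+e)·(1/f − 1/(f+e)) = e/f = 60/26.91 ≈ 2.2297.

2.23×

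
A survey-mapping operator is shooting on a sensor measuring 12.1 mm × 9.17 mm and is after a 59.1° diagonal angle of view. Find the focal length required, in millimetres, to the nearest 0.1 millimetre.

Sensor diagonal = √(12.1² + 9.17²) = √230.4989 ≈ 15.1822 mm.
From α = 2·arctan(d/2f) we get f = d / (2·tan(α/2)).
With d = 15.1822 mm and α/2 = 29.55°, tan(α/2) ≈ 0.56693, so f ≈ 15.1822 / 1.13385 ≈ 13.3899 mm.

13.4 mm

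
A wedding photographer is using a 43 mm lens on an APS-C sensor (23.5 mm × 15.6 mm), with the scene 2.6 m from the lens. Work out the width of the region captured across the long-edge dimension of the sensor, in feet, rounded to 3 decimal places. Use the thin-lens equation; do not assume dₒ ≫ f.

dₒ: 2.6 m = 2600 mm.
Similar triangles through the lens centre give W/dₒ = w/dᵢ; with 1/f = 1/dₒ + 1/dᵢ this gives W = w·(dₒ − f)/f.
W = 23.5 mm × (2600 − 43) / 43 = 23.5 × 59.4651 ≈ 1397.430 mm = 1397.430/304.8 ft = 4.58475 ft.

4.585 ft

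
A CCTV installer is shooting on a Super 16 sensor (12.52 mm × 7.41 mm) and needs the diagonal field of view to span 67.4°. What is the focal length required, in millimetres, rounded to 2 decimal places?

10.91 mm

Sensor diagonal = √(12.52² + 7.41²) = √211.6585 ≈ 14.5485 mm.
From α = 2·arctan(d/2f) we get f = d / (2·tan(α/2)).
With d = 14.5485 mm and α/2 = 33.7°, tan(α/2) ≈ 0.66692, so f ≈ 14.5485 / 1.33383 ≈ 10.9073 mm.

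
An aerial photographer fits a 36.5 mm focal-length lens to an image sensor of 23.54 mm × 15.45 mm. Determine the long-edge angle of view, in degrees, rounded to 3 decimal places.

Angle of view α = 2·arctan(w/2f) with w = 23.54 mm and f = 36.5 mm.
w/2f = 0.32247; arctan(0.32247) ≈ 17.8727°, so α ≈ 35.7455°.

35.745°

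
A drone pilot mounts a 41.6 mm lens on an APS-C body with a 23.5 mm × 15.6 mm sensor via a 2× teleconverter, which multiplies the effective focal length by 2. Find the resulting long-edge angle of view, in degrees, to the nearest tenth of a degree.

Effective focal length f = 41.6 × 2 = 83.2 mm.
α = 2·arctan(23.5 / (2 × 83.2)) = 2·arctan(0.14123) ≈ 16.0770°.

16.1°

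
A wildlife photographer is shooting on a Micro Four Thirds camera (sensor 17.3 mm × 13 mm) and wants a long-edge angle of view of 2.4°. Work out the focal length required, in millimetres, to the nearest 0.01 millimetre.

412.95 mm

From α = 2·arctan(w/2f) we get f = w / (2·tan(α/2)).
With w = 17.3 mm and α/2 = 1.2°, tan(α/2) ≈ 0.02095, so f ≈ 17.3 / 0.04189 ≈ 412.9467 mm.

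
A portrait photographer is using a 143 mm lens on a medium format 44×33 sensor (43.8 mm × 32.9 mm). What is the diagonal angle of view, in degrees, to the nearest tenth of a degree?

21.7°

Sensor diagonal = √(43.8² + 32.9²) = √3000.8500 ≈ 54.7800 mm.
Angle of view α = 2·arctan(d/2f) with d = 54.7800 mm and f = 143 mm.
d/2f = 0.19154; arctan(0.19154) ≈ 10.8430°, so α ≈ 21.6860°.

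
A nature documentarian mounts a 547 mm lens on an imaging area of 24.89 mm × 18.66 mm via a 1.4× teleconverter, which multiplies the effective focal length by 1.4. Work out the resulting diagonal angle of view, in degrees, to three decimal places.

2.327°

Effective focal length f = 547 × 1.4 = 765.8 mm.
Sensor diagonal = √(24.89² + 18.66²) = √967.7077 ≈ 31.1080 mm.
α = 2·arctan(31.108 / (2 × 765.8)) = 2·arctan(0.02031) ≈ 2.3271°.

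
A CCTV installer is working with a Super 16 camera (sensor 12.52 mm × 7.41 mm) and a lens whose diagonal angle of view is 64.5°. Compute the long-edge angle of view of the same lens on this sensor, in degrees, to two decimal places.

57.00°

Sensor diagonal = √(12.52² + 7.41²) = √211.6585 ≈ 14.5485 mm.
From the diagonal AOV: f = 14.5485 / (2·tan(32.25°)) = 14.5485 / 1.26191 ≈ 11.5290 mm.
Long-edge AOV = 2·arctan(12.52 / (2 × 11.5290)) = 2·arctan(0.54298) ≈ 57.0021°.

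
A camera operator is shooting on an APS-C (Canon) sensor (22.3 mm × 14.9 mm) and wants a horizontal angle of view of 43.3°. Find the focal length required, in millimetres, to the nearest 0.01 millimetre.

28.09 mm

From α = 2·arctan(w/2f) we get f = w / (2·tan(α/2)).
With w = 22.3 mm and α/2 = 21.65°, tan(α/2) ≈ 0.39694, so f ≈ 22.3 / 0.79388 ≈ 28.0900 mm.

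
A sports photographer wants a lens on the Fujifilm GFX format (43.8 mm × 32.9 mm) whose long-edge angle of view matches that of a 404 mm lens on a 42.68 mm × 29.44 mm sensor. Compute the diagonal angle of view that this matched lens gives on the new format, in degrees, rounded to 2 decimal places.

Equal long-edge AOV ⇒ f₂ = f₁ · 43.8/42.68 = 404 × 1.02624 ≈ 414.6017 mm.
Sensor diagonal = √(43.8² + 32.9²) = √3000.8500 ≈ 54.7800 mm.
Diagonal AOV on the new format = 2·arctan(54.7800 / (2 × 414.6017)) = 2·arctan(0.06606) ≈ 7.5593°.

7.56°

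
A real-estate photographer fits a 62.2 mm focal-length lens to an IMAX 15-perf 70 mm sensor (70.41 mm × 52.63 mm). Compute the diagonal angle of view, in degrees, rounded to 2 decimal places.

Sensor diagonal = √(70.41² + 52.63²) = √7727.4850 ≈ 87.9061 mm.
Angle of view α = 2·arctan(d/2f) with d = 87.9061 mm and f = 62.2 mm.
d/2f = 0.70664; arctan(0.70664) ≈ 35.2466°, so α ≈ 70.4932°.

70.49°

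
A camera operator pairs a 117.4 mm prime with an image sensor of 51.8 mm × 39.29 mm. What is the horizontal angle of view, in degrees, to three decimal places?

24.882°

Angle of view α = 2·arctan(w/2f) with w = 51.8 mm and f = 117.4 mm.
w/2f = 0.22061; arctan(0.22061) ≈ 12.4409°, so α ≈ 24.8819°.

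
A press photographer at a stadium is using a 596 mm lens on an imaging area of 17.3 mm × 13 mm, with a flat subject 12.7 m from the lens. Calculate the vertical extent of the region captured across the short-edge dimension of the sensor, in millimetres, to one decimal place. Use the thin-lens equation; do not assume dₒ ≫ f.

dₒ: 12.7 m = 12700 mm.
Similar triangles through the lens centre give W/dₒ = h/dᵢ; with 1/f = 1/dₒ + 1/dᵢ this gives W = h·(dₒ − f)/f.
W = 13 mm × (12700 − 596) / 596 = 13 × 20.3087 ≈ 264.013 mm.

264.0 mm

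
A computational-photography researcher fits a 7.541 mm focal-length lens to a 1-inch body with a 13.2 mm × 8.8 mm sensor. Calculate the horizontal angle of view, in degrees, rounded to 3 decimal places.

Angle of view α = 2·arctan(w/2f) with w = 13.2 mm and f = 7.541 mm.
w/2f = 0.87522; arctan(0.87522) ≈ 41.1929°, so α ≈ 82.3858°.

82.386°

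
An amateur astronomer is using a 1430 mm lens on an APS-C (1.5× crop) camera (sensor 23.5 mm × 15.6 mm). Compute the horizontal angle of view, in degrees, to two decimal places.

Angle of view α = 2·arctan(w/2f) with w = 23.5 mm and f = 1430 mm.
w/2f = 0.00822; arctan(0.00822) ≈ 0.4708°, so α ≈ 0.9416°.

0.94°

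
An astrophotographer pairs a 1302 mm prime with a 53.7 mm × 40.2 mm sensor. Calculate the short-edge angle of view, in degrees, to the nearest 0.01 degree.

Angle of view α = 2·arctan(h/2f) with h = 40.2 mm and f = 1302 mm.
h/2f = 0.01544; arctan(0.01544) ≈ 0.8844°, so α ≈ 1.7689°.

1.77°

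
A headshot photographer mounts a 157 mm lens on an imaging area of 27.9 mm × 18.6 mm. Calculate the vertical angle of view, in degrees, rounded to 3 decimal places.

Angle of view α = 2·arctan(h/2f) with h = 18.6 mm and f = 157 mm.
h/2f = 0.05924; arctan(0.05924) ≈ 3.3900°, so α ≈ 6.7800°.

6.780°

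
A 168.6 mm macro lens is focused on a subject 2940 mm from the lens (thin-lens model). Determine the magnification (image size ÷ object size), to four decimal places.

0.0608×

Thin lens: 1/f = 1/dₒ + 1/dᵢ → 1/dᵢ = 1/168.6 − 1/2940 = 0.0055911 mm⁻¹, so dᵢ ≈ 178.8569 mm.
Magnification m = dᵢ/dₒ = 178.8569/2940 ≈ 0.06084.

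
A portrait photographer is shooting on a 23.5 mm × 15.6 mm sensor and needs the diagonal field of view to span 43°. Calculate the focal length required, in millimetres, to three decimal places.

35.803 mm

Sensor diagonal = √(23.5² + 15.6²) = √795.6100 ≈ 28.2066 mm.
From α = 2·arctan(d/2f) we get f = d / (2·tan(α/2)).
With d = 28.2066 mm and α/2 = 21.5°, tan(α/2) ≈ 0.39391, so f ≈ 28.2066 / 0.78782 ≈ 35.8033 mm.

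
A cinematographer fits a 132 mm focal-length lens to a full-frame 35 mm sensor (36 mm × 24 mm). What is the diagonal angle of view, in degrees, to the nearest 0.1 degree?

Sensor diagonal = √(36² + 24²) = √1872.0000 ≈ 43.2666 mm.
Angle of view α = 2·arctan(d/2f) with d = 43.2666 mm and f = 132 mm.
d/2f = 0.16389; arctan(0.16389) ≈ 9.3074°, so α ≈ 18.6148°.

18.6°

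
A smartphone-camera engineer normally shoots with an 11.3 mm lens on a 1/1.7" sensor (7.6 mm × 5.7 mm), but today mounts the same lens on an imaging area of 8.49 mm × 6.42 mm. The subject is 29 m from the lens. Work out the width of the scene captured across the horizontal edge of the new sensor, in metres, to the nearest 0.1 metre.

The focal length stays 11.3 mm; the relevant sensor dimension is now w = 8.49 mm. Object distance dₒ = 29 m = 29000 mm.
Thin-lens field width W = w·(dₒ − f)/f = 8.49 × (29000 − 11.3)/11.3 ≈ 21780.006 mm = 21.78 m.

21.8 m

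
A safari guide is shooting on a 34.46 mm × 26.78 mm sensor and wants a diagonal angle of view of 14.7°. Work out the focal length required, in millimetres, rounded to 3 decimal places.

169.170 mm

Sensor diagonal = √(34.46² + 26.78²) = √1904.6600 ≈ 43.6424 mm.
From α = 2·arctan(d/2f) we get f = d / (2·tan(α/2)).
With d = 43.6424 mm and α/2 = 7.35°, tan(α/2) ≈ 0.12899, so f ≈ 43.6424 / 0.25798 ≈ 169.1697 mm.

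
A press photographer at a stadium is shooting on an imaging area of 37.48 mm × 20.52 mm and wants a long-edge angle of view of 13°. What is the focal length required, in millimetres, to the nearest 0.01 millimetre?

164.48 mm

From α = 2·arctan(w/2f) we get f = w / (2·tan(α/2)).
With w = 37.48 mm and α/2 = 6.5°, tan(α/2) ≈ 0.11394, so f ≈ 37.48 / 0.22787 ≈ 164.4789 mm.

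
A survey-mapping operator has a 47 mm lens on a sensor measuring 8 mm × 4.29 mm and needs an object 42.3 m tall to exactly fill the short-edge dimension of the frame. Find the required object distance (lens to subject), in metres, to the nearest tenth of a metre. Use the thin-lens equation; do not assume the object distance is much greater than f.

463.5 m

W: 42.3 m = 42300 mm.
Magnification m = h/W = dᵢ/dₒ; combined with 1/f = 1/dₒ + 1/dᵢ this gives dₒ = f·(1 + W/h).
dₒ = 47 mm × (1 + 42300/4.29) = 47 × 9861.1399 ≈ 463473.573 mm = 463.474 m.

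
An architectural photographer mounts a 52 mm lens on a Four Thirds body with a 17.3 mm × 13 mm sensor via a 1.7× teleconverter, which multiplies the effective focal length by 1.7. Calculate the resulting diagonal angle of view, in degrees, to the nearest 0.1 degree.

14.0°

Effective focal length f = 52 × 1.7 = 88.4 mm.
Sensor diagonal = √(17.3² + 13²) = √468.2900 ≈ 21.6400 mm.
α = 2·arctan(21.640 / (2 × 88.4)) = 2·arctan(0.12240) ≈ 13.9564°.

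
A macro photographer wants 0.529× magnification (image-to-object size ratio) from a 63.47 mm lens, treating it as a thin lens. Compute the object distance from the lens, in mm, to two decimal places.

183.45 mm

With m = dᵢ/dₒ and 1/f = 1/dₒ + 1/dᵢ, substituting dᵢ = m·dₒ gives 1/f = (1 + 1/m)/dₒ, hence dₒ = f·(1 + 1/m).
dₒ = 63.47 × (1 + 1/0.529) = 63.47 × 2.89036 ≈ 183.451 mm.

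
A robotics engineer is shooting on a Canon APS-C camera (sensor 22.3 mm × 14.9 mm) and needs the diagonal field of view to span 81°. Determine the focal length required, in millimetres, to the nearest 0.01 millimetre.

15.70 mm

Sensor diagonal = √(22.3² + 14.9²) = √719.3000 ≈ 26.8198 mm.
From α = 2·arctan(d/2f) we get f = d / (2·tan(α/2)).
With d = 26.8198 mm and α/2 = 40.5°, tan(α/2) ≈ 0.85408, so f ≈ 26.8198 / 1.70816 ≈ 15.7010 mm.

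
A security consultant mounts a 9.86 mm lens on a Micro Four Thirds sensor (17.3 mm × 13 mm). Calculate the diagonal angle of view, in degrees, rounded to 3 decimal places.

95.316°

Sensor diagonal = √(17.3² + 13²) = √468.2900 ≈ 21.6400 mm.
Angle of view α = 2·arctan(d/2f) with d = 21.6400 mm and f = 9.86 mm.
d/2f = 1.09736; arctan(1.09736) ≈ 47.6579°, so α ≈ 95.3157°.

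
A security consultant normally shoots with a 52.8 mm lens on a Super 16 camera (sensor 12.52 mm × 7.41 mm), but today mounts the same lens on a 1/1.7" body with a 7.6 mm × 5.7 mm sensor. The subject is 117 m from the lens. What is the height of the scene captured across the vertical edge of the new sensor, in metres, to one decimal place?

The focal length stays 52.8 mm; the relevant sensor dimension is now h = 5.7 mm. Object distance dₒ = 117 m = 117000 mm.
Thin-lens field height W = h·(dₒ − f)/f = 5.7 × (117000 − 52.8)/52.8 ≈ 12624.982 mm = 12.625 m.

12.6 m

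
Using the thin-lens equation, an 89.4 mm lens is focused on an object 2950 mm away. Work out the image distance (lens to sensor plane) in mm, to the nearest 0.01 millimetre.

1/dᵢ = 1/f − 1/dₒ = 1/89.4 − 1/2950 = 0.0108467 mm⁻¹.
dᵢ = 1/0.0108467 ≈ 92.1939 mm.

92.19 mm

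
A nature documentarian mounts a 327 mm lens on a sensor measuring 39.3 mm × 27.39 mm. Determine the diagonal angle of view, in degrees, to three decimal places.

Sensor diagonal = √(39.3² + 27.39²) = √2294.7021 ≈ 47.9030 mm.
Angle of view α = 2·arctan(d/2f) with d = 47.9030 mm and f = 327 mm.
d/2f = 0.07325; arctan(0.07325) ≈ 4.1892°, so α ≈ 8.3784°.

8.378°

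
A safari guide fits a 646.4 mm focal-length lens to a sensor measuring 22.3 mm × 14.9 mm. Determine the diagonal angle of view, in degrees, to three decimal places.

2.377°

Sensor diagonal = √(22.3² + 14.9²) = √719.3000 ≈ 26.8198 mm.
Angle of view α = 2·arctan(d/2f) with d = 26.8198 mm and f = 646.4 mm.
d/2f = 0.02075; arctan(0.02075) ≈ 1.1885°, so α ≈ 2.3769°.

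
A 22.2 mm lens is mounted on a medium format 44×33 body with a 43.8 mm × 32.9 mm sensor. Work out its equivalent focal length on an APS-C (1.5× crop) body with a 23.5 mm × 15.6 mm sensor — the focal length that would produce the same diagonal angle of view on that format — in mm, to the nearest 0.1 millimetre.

11.4 mm

Sensor diagonal = √(43.8² + 32.9²) = √3000.8500 ≈ 54.7800 mm.
Sensor diagonal = √(23.5² + 15.6²) = √795.6100 ≈ 28.2066 mm.
Equal angle of view means equal diagonal/f ratio, so f₂ = f₁ · (diagonal₂/diagonal₁) = 22.2 × 28.2066/54.7800.
f₂ = 22.2 × 0.51491 ≈ 11.431 mm.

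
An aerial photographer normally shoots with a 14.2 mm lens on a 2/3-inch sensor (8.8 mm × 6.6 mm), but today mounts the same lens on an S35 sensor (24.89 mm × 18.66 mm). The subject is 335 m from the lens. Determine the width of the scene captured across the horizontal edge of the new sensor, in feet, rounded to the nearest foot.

The focal length stays 14.2 mm; the relevant sensor dimension is now w = 24.89 mm. Object distance dₒ = 335 m = 335000 mm.
Thin-lens field width W = w·(dₒ − f)/f = 24.89 × (335000 − 14.2)/14.2 ≈ 587168.772 mm = 587168.772/304.8 ft = 1926.41 ft.

1926 ft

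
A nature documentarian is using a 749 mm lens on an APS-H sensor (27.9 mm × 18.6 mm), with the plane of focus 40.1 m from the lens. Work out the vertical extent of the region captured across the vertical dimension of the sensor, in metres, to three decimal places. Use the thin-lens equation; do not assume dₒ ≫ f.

dₒ: 40.1 m = 40100 mm.
Similar triangles through the lens centre give W/dₒ = h/dᵢ; with 1/f = 1/dₒ + 1/dᵢ this gives W = h·(dₒ − f)/f.
W = 18.6 mm × (40100 − 749) / 749 = 18.6 × 52.5381 ≈ 977.208 mm = 0.977208 m.

0.977 m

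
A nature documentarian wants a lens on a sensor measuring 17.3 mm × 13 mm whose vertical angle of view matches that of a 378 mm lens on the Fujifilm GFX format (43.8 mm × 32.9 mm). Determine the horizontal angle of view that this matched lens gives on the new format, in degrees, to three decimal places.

Equal vertical AOV ⇒ f₂ = f₁ · 13/32.9 = 378 × 0.39514 ≈ 149.3617 mm.
Horizontal AOV on the new format = 2·arctan(17.3 / (2 × 149.3617)) = 2·arctan(0.05791) ≈ 6.6289°.

6.629°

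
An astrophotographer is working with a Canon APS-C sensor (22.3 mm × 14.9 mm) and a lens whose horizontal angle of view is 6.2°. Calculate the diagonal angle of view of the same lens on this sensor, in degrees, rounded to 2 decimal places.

7.45°

From the horizontal AOV: f = 22.3 / (2·tan(3.1°)) = 22.3 / 0.10832 ≈ 205.8789 mm.
Sensor diagonal = √(22.3² + 14.9²) = √719.3000 ≈ 26.8198 mm.
Diagonal AOV = 2·arctan(26.8198 / (2 × 205.8789)) = 2·arctan(0.06513) ≈ 7.4534°.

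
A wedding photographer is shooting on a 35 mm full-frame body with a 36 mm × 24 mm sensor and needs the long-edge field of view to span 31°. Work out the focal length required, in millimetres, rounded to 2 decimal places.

From α = 2·arctan(w/2f) we get f = w / (2·tan(α/2)).
With w = 36 mm and α/2 = 15.5°, tan(α/2) ≈ 0.27732, so f ≈ 36 / 0.55465 ≈ 64.9059 mm.

64.91 mm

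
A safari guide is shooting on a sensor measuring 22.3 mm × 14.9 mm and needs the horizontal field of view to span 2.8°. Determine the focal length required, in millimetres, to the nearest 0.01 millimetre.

From α = 2·arctan(w/2f) we get f = w / (2·tan(α/2)).
With w = 22.3 mm and α/2 = 1.4°, tan(α/2) ≈ 0.02444, so f ≈ 22.3 / 0.04888 ≈ 456.2291 mm.

456.23 mm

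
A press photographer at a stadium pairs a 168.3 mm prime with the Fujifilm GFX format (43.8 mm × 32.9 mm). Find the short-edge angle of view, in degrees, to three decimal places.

Angle of view α = 2·arctan(h/2f) with h = 32.9 mm and f = 168.3 mm.
h/2f = 0.09774; arctan(0.09774) ≈ 5.5825°, so α ≈ 11.1650°.

11.165°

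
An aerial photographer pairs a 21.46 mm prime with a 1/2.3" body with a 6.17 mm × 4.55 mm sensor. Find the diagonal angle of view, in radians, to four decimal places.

0.3535 rad

Sensor diagonal = √(6.17² + 4.55²) = √58.7714 ≈ 7.6663 mm.
Angle of view α = 2·arctan(d/2f) with d = 7.6663 mm and f = 21.46 mm.
d/2f = 0.17862; arctan(0.17862) ≈ 0.1768 rad, so α ≈ 0.3535 rad.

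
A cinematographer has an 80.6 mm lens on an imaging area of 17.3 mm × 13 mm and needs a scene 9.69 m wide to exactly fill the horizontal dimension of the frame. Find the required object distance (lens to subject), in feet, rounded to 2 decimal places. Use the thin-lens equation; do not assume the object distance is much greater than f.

148.38 ft

W: 9.69 m = 9690 mm.
Magnification m = w/W = dᵢ/dₒ; combined with 1/f = 1/dₒ + 1/dᵢ this gives dₒ = f·(1 + W/w).
dₒ = 80.6 mm × (1 + 9690/17.3) = 80.6 × 561.1156 ≈ 45225.918 mm = 45225.918/304.8 ft = 148.379 ft.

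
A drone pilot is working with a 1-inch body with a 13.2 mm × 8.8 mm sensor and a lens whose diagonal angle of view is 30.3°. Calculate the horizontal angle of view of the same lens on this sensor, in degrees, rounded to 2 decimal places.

25.39°

Sensor diagonal = √(13.2² + 8.8²) = √251.6800 ≈ 15.8644 mm.
From the diagonal AOV: f = 15.8644 / (2·tan(15.15°)) = 15.8644 / 0.54151 ≈ 29.2964 mm.
Horizontal AOV = 2·arctan(13.2 / (2 × 29.2964)) = 2·arctan(0.22528) ≈ 25.3917°.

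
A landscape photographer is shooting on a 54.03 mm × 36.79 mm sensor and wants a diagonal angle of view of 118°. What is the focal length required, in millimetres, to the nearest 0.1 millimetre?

19.6 mm

Sensor diagonal = √(54.03² + 36.79²) = √4272.7450 ≈ 65.3662 mm.
From α = 2·arctan(d/2f) we get f = d / (2·tan(α/2)).
With d = 65.3662 mm and α/2 = 59°, tan(α/2) ≈ 1.66428, so f ≈ 65.3662 / 3.32856 ≈ 19.6380 mm.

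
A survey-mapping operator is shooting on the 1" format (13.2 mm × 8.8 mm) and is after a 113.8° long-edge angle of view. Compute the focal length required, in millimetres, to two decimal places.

4.30 mm

From α = 2·arctan(w/2f) we get f = w / (2·tan(α/2)).
With w = 13.2 mm and α/2 = 56.9°, tan(α/2) ≈ 1.53400, so f ≈ 13.2 / 3.06799 ≈ 4.3025 mm.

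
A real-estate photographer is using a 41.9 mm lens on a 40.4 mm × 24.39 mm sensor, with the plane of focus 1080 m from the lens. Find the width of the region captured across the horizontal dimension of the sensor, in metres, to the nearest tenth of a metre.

1041.3 m

dₒ: 1080 m = 1.08e+06 mm.
Similar triangles through the lens centre give W/dₒ = w/dᵢ; with 1/f = 1/dₒ + 1/dᵢ this gives W = w·(dₒ − f)/f.
W = 40.4 mm × (1.08e+06 − 41.9) / 41.9 = 40.4 × 25774.6563 ≈ 1041296.116 mm = 1041.3 m.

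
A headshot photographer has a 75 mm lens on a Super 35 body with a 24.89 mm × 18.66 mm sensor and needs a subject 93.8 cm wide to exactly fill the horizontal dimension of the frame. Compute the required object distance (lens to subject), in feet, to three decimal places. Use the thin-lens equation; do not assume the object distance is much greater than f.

W: 93.8 cm = 938 mm.
Magnification m = w/W = dᵢ/dₒ; combined with 1/f = 1/dₒ + 1/dᵢ this gives dₒ = f·(1 + W/w).
dₒ = 75 mm × (1 + 938/24.89) = 75 × 38.6858 ≈ 2901.436 mm = 2901.436/304.8 ft = 9.51915 ft.

9.519 ft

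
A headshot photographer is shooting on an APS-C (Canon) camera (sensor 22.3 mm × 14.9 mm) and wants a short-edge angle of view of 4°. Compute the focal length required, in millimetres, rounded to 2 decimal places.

213.34 mm

From α = 2·arctan(h/2f) we get f = h / (2·tan(α/2)).
With h = 14.9 mm and α/2 = 2°, tan(α/2) ≈ 0.03492, so f ≈ 14.9 / 0.06984 ≈ 213.3401 mm.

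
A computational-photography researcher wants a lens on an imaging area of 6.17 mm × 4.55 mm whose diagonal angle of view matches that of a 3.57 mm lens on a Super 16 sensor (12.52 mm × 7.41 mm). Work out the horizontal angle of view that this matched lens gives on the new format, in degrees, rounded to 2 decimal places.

Sensor diagonal = √(12.52² + 7.41²) = √211.6585 ≈ 14.5485 mm.
Sensor diagonal = √(6.17² + 4.55²) = √58.7714 ≈ 7.6663 mm.
Equal diagonal AOV ⇒ f₂ = f₁ · 7.6663/14.5485 = 3.57 × 0.52694 ≈ 1.8812 mm.
Horizontal AOV on the new format = 2·arctan(6.17 / (2 × 1.8812)) = 2·arctan(1.63992) ≈ 117.2514°.

117.25°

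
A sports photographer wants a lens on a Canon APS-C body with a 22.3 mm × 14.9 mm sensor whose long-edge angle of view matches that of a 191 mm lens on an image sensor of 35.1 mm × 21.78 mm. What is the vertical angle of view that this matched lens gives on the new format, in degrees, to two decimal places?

Equal long-edge AOV ⇒ f₂ = f₁ · 22.3/35.1 = 191 × 0.63533 ≈ 121.3476 mm.
Vertical AOV on the new format = 2·arctan(14.9 / (2 × 121.3476)) = 2·arctan(0.06139) ≈ 7.0264°.

7.03°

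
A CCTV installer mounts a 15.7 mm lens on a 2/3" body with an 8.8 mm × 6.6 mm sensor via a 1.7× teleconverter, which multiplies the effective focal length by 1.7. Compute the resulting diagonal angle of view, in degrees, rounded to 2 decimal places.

Effective focal length f = 15.7 × 1.7 = 26.69 mm.
Sensor diagonal = √(8.8² + 6.6²) = √121.0000 ≈ 11.0000 mm.
α = 2·arctan(11.000 / (2 × 26.69)) = 2·arctan(0.20607) ≈ 23.2879°.

23.29°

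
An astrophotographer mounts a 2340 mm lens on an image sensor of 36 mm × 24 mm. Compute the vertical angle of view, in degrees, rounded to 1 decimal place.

Angle of view α = 2·arctan(h/2f) with h = 24 mm and f = 2340 mm.
h/2f = 0.00513; arctan(0.00513) ≈ 0.2938°, so α ≈ 0.5876°.

0.6°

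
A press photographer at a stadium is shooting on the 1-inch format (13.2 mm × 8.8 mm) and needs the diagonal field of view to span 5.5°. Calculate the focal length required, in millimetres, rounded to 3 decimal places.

Sensor diagonal = √(13.2² + 8.8²) = √251.6800 ≈ 15.8644 mm.
From α = 2·arctan(d/2f) we get f = d / (2·tan(α/2)).
With d = 15.8644 mm and α/2 = 2.75°, tan(α/2) ≈ 0.04803, so f ≈ 15.8644 / 0.09607 ≈ 165.1394 mm.

165.139 mm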